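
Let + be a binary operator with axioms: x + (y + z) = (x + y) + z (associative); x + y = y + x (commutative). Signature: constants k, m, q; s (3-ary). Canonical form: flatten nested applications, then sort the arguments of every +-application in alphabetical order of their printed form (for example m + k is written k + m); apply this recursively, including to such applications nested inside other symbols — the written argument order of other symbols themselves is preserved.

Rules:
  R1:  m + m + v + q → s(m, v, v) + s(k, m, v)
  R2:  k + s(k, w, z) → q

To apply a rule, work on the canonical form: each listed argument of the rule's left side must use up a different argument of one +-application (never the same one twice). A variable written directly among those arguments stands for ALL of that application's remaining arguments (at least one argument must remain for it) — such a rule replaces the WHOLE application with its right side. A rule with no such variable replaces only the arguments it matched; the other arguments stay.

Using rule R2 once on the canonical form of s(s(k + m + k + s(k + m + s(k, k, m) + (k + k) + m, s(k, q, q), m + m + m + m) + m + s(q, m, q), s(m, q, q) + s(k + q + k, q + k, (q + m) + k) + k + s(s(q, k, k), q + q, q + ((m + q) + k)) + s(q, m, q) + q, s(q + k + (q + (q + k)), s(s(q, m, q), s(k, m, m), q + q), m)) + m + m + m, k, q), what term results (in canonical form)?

Answer: s(m + m + m + s(k + k + m + m + s(k + k + m + m + q, s(k, q, q), m + m + m + m) + s(q, m, q), k + q + s(k + k + q, k + q, k + m + q) + s(m, q, q) + s(q, m, q) + s(s(q, k, k), q + q, k + m + q + q), s(k + k + q + q + q, s(s(q, m, q), s(k, m, m), q + q), m)), k, q)

Derivation:
Canonical form:  s(m + m + m + s(k + k + m + m + s(k + k + k + m + m + s(k, k, m), s(k, q, q), m + m + m + m) + s(q, m, q), k + q + s(k + k + q, k + q, k + m + q) + s(m, q, q) + s(q, m, q) + s(s(q, k, k), q + q, k + m + q + q), s(k + k + q + q + q, s(s(q, m, q), s(k, m, m), q + q), m)), k, q)
Apply R2:  consuming k, s(k, k, m);  w := k, z := m
New term:  s(m + m + m + s(k + k + m + m + s(k + k + m + m + q, s(k, q, q), m + m + m + m) + s(q, m, q), k + q + s(k + k + q, k + q, k + m + q) + s(m, q, q) + s(q, m, q) + s(s(q, k, k), q + q, k + m + q + q), s(k + k + q + q + q, s(s(q, m, q), s(k, m, m), q + q), m)), k, q)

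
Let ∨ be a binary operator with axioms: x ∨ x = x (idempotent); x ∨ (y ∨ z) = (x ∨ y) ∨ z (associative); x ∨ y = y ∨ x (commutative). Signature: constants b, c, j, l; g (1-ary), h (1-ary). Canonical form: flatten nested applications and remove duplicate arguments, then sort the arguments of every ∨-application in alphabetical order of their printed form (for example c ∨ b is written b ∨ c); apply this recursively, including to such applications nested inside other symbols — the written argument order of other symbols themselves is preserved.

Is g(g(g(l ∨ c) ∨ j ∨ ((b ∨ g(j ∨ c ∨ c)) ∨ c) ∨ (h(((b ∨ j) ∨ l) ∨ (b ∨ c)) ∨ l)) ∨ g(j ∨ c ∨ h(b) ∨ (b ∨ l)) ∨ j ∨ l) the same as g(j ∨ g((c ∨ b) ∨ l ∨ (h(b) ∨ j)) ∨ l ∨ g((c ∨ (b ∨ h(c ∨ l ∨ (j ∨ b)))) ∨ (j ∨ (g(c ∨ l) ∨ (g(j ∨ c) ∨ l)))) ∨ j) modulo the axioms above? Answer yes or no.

Answer: yes — both canonical forms are g(g(b ∨ c ∨ g(c ∨ j) ∨ g(c ∨ l) ∨ h(b ∨ c ∨ j ∨ l) ∨ j ∨ l) ∨ g(b ∨ c ∨ h(b) ∨ j ∨ l) ∨ j ∨ l)

Derivation:
Left:  g(g(g(l ∨ c) ∨ j ∨ ((b ∨ g(j ∨ c ∨ c)) ∨ c) ∨ (h(((b ∨ j) ∨ l) ∨ (b ∨ c)) ∨ l)) ∨ g(j ∨ c ∨ h(b) ∨ (b ∨ l)) ∨ j ∨ l)
  Work inside:  g(g(l ∨ c) ∨ j ∨ ((b ∨ g(j ∨ c ∨ c)) ∨ c) ∨ (h(((b ∨ j) ∨ l) ∨ (b ∨ c)) ∨ l)) ∨ g(j ∨ c ∨ h(b) ∨ (b ∨ l)) ∨ j ∨ l
  Simplify inside:  g(g(l ∨ c) ∨ j ∨ ((b ∨ g(j ∨ c ∨ c)) ∨ c) ∨ (h(((b ∨ j) ∨ l) ∨ (b ∨ c)) ∨ l))  →  g(b ∨ c ∨ g(c ∨ j) ∨ g(c ∨ l) ∨ h(b ∨ c ∨ j ∨ l) ∨ j ∨ l)
  Canonicalize subterm:  g(j ∨ c ∨ h(b) ∨ (b ∨ l))  →  g(b ∨ c ∨ h(b) ∨ j ∨ l)
  Sort:  g(b ∨ c ∨ g(c ∨ j) ∨ g(c ∨ l) ∨ h(b ∨ c ∨ j ∨ l) ∨ j ∨ l) ∨ g(b ∨ c ∨ h(b) ∨ j ∨ l) ∨ j ∨ l
  Rebuild:  g(g(b ∨ c ∨ g(c ∨ j) ∨ g(c ∨ l) ∨ h(b ∨ c ∨ j ∨ l) ∨ j ∨ l) ∨ g(b ∨ c ∨ h(b) ∨ j ∨ l) ∨ j ∨ l)
Right:  g(j ∨ g((c ∨ b) ∨ l ∨ (h(b) ∨ j)) ∨ l ∨ g((c ∨ (b ∨ h(c ∨ l ∨ (j ∨ b)))) ∨ (j ∨ (g(c ∨ l) ∨ (g(j ∨ c) ∨ l)))) ∨ j)
  Descend into:  j ∨ g((c ∨ b) ∨ l ∨ (h(b) ∨ j)) ∨ l ∨ g((c ∨ (b ∨ h(c ∨ l ∨ (j ∨ b)))) ∨ (j ∨ (g(c ∨ l) ∨ (g(j ∨ c) ∨ l)))) ∨ j
  Inside:  g((c ∨ b) ∨ l ∨ (h(b) ∨ j))  →  g(b ∨ c ∨ h(b) ∨ j ∨ l)
  Canonicalize subterm:  g((c ∨ (b ∨ h(c ∨ l ∨ (j ∨ b)))) ∨ (j ∨ (g(c ∨ l) ∨ (g(j ∨ c) ∨ l))))  →  g(b ∨ c ∨ g(c ∨ j) ∨ g(c ∨ l) ∨ h(b ∨ c ∨ j ∨ l) ∨ j ∨ l)
  Drop duplicates:  drop duplicate j
  Sort arguments:  g(b ∨ c ∨ g(c ∨ j) ∨ g(c ∨ l) ∨ h(b ∨ c ∨ j ∨ l) ∨ j ∨ l) ∨ g(b ∨ c ∨ h(b) ∨ j ∨ l) ∨ j ∨ l
  Put back:  g(g(b ∨ c ∨ g(c ∨ j) ∨ g(c ∨ l) ∨ h(b ∨ c ∨ j ∨ l) ∨ j ∨ l) ∨ g(b ∨ c ∨ h(b) ∨ j ∨ l) ∨ j ∨ l)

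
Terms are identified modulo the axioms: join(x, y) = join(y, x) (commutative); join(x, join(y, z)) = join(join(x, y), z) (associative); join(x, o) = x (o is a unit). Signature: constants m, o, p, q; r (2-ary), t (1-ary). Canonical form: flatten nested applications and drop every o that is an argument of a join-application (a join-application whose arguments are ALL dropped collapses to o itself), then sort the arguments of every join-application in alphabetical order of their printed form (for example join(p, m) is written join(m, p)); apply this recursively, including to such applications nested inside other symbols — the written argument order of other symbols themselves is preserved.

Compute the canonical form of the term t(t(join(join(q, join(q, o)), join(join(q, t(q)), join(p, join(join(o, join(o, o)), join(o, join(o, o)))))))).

Answer: t(t(join(p, q, q, q, t(q))))

Derivation:
Work inside:  join(join(q, join(q, o)), join(join(q, t(q)), join(p, join(join(o, join(o, o)), join(o, join(o, o))))))
Un-nest:  join(q, q, o, q, t(q), p, o, o, o, o, o, o)
Units out:  drop o (×7)
Sort arguments:  join(p, q, q, q, t(q))
Put back:  t(t(join(p, q, q, q, t(q))))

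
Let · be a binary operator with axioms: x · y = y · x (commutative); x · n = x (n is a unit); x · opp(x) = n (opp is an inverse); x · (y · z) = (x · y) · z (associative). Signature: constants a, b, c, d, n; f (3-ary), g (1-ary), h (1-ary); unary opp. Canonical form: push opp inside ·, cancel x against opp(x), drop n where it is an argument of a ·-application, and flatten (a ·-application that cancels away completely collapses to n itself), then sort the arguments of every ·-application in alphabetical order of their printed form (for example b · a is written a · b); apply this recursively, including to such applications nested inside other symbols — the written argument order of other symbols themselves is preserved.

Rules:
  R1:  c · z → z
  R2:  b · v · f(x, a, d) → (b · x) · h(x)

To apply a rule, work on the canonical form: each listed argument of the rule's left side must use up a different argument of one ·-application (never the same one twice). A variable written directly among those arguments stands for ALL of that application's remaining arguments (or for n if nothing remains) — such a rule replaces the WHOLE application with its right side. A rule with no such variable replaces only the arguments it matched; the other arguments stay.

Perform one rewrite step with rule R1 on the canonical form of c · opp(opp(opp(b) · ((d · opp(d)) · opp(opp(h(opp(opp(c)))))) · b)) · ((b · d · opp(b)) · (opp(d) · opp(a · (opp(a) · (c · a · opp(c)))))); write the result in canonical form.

Answer: h(c) · opp(a)

Derivation:
Canonical form:  c · h(c) · opp(a)
R1 matches:  uses c;  z := h(c) · opp(a)
The variable takes the whole remainder — replace the entire application.
Giving:  h(c) · opp(a)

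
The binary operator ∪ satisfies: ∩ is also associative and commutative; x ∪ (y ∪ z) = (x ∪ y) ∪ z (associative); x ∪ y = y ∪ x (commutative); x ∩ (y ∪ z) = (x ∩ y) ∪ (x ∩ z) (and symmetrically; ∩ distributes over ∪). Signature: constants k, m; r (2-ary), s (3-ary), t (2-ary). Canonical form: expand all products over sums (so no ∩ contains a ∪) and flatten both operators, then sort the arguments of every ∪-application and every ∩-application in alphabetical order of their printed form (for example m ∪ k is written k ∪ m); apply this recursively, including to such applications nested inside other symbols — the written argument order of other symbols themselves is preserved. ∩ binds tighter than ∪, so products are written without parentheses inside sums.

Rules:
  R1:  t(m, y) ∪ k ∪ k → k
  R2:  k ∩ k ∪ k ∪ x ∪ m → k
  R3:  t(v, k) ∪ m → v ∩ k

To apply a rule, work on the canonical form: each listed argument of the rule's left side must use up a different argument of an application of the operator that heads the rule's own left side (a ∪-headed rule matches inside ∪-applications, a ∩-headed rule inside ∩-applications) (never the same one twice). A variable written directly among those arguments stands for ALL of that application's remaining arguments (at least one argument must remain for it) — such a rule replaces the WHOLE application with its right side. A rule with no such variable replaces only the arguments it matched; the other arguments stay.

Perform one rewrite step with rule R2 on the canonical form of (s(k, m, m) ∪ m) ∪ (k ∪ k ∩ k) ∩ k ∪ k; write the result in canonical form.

Answer: k

Derivation:
Canonical form:  k ∪ k ∩ k ∪ k ∩ k ∩ k ∪ m ∪ s(k, m, m)
R2 matches:  uses k, k ∩ k, m;  x := k ∩ k ∩ k ∪ s(k, m, m)
Every leftover argument binds to the variable; the entire application is replaced.
Giving:  k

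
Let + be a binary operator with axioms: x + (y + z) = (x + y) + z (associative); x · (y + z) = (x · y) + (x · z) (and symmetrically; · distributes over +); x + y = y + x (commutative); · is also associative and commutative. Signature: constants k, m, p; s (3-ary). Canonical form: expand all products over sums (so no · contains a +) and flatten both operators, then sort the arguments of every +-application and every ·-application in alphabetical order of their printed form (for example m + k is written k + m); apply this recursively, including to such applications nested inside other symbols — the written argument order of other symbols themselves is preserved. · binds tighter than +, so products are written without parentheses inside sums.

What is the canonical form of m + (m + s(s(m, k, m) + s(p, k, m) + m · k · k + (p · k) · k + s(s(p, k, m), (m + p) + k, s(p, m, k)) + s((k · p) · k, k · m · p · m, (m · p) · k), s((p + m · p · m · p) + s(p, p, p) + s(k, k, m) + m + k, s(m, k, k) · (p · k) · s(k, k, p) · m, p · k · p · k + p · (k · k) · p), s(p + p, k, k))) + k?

Answer: k + m + m + s(k · k · m + k · k · p + s(k · k · p, k · m · m · p, k · m · p) + s(m, k, m) + s(p, k, m) + s(s(p, k, m), k + m + p, s(p, m, k)), s(k + m + m · m · p · p + p + s(k, k, m) + s(p, p, p), k · m · p · s(k, k, p) · s(m, k, k), k · k · p · p + k · k · p · p), s(p + p, k, k))

Derivation:
Flatten:  m + m + s(k · k · m + k · k · p + s(k · k · p, k · m · m · p, k · m · p) + s(m, k, m) + s(p, k, m) + s(s(p, k, m), k + m + p, s(p, m, k)), s(k + m + m · m · p · p + p + s(k, k, m) + s(p, p, p), k · m · p · s(k, k, p) · s(m, k, k), k · k · p · p + k · k · p · p), s(p + p, k, k)) + k
Sort arguments:  k + m + m + s(k · k · m + k · k · p + s(k · k · p, k · m · m · p, k · m · p) + s(m, k, m) + s(p, k, m) + s(s(p, k, m), k + m + p, s(p, m, k)), s(k + m + m · m · p · p + p + s(k, k, m) + s(p, p, p), k · m · p · s(k, k, p) · s(m, k, k), k · k · p · p + k · k · p · p), s(p + p, k, k))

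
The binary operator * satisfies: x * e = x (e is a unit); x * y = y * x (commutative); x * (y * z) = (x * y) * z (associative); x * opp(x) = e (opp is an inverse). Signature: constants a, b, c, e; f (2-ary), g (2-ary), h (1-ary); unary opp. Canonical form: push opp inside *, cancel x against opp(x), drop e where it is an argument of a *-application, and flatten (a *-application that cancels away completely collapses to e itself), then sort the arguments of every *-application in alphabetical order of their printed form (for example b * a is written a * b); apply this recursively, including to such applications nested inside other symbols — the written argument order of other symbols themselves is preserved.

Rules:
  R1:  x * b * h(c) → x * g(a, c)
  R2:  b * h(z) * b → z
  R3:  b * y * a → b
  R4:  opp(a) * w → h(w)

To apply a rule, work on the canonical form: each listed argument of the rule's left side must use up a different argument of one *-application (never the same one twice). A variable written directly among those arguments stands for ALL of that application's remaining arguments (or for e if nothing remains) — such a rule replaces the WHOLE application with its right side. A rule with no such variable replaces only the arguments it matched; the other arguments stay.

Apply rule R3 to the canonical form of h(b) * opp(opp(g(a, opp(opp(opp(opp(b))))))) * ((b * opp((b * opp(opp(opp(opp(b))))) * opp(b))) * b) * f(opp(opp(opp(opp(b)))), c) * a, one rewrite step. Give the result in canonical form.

Canonical form:  a * b * f(b, c) * g(a, b) * h(b)
R3 matches:  uses a, b;  y := f(b, c) * g(a, b) * h(b)
Every leftover argument binds to the variable; the entire application is replaced.
Result:  b

Answer: b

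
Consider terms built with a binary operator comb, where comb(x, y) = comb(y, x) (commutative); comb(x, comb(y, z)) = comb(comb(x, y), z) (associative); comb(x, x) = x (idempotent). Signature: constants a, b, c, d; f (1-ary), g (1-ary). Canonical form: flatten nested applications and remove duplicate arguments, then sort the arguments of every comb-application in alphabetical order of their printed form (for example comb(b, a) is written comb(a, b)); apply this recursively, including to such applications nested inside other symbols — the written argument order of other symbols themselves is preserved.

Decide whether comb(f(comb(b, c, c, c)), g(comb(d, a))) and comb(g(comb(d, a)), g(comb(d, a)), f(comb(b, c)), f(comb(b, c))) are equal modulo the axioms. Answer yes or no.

Answer: yes — both canonical forms are comb(f(comb(b, c)), g(comb(a, d)))

Derivation:
Left:  comb(f(comb(b, c, c, c)), g(comb(d, a)))
  Canonicalize subterm:  f(comb(b, c, c, c))  →  f(comb(b, c))
  Canonicalize subterm:  g(comb(d, a))  →  g(comb(a, d))
  Sort:  comb(f(comb(b, c)), g(comb(a, d)))
Right:  comb(g(comb(d, a)), g(comb(d, a)), f(comb(b, c)), f(comb(b, c)))
  Inside:  g(comb(d, a))  →  g(comb(a, d))
  Inside:  g(comb(d, a))  →  g(comb(a, d))
  Drop duplicates:  drop duplicate g(comb(a, d)), f(comb(b, c))
  Order the arguments:  comb(f(comb(b, c)), g(comb(a, d)))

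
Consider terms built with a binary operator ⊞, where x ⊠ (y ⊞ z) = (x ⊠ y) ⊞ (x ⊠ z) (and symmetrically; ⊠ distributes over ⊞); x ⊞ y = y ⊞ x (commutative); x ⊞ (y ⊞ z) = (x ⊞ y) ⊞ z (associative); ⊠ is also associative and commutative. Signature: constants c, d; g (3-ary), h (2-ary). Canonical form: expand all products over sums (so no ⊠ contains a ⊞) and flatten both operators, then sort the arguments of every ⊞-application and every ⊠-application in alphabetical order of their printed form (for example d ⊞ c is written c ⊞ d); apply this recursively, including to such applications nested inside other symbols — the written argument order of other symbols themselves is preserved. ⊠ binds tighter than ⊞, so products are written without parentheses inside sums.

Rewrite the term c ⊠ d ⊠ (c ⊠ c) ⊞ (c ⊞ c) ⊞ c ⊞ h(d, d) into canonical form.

Answer: c ⊞ c ⊞ c ⊞ c ⊠ c ⊠ c ⊠ d ⊞ h(d, d)

Derivation:
Flatten:  c ⊠ c ⊠ c ⊠ d ⊞ c ⊞ c ⊞ c ⊞ h(d, d)
Order the arguments:  c ⊞ c ⊞ c ⊞ c ⊠ c ⊠ c ⊠ d ⊞ h(d, d)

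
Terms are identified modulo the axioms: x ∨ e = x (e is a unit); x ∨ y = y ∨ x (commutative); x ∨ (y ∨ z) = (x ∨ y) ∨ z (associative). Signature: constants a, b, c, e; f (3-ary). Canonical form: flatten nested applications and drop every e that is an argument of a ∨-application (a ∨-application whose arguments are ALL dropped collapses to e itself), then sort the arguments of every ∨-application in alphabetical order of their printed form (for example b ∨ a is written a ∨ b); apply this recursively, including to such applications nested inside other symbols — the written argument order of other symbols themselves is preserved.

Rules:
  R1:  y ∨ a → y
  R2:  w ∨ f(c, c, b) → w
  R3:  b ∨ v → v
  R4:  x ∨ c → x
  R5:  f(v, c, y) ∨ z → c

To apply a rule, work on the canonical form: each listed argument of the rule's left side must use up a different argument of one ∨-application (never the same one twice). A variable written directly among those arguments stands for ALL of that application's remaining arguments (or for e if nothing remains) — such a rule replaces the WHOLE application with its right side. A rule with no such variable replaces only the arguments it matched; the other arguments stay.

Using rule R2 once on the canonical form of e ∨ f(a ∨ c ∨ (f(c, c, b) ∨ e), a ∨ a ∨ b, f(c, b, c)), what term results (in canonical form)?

Canonical form:  f(a ∨ c ∨ f(c, c, b), a ∨ a ∨ b, f(c, b, c))
R2 matches:  uses f(c, c, b);  w := a ∨ c
The variable takes the whole remainder — replace the entire application.
Giving:  f(a ∨ c, a ∨ a ∨ b, f(c, b, c))

Answer: f(a ∨ c, a ∨ a ∨ b, f(c, b, c))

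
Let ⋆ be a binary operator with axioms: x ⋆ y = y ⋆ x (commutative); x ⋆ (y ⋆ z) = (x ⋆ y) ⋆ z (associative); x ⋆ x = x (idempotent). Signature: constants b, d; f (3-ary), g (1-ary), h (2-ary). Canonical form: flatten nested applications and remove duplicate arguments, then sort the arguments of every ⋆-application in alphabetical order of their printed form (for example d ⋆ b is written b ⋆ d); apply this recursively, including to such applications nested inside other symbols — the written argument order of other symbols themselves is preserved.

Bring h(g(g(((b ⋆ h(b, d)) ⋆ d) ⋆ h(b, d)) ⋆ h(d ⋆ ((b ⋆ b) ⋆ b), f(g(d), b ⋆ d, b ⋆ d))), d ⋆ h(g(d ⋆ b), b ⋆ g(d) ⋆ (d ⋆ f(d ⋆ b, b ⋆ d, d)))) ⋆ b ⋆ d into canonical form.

Canonicalize subterm:  h(g(g(((b ⋆ h(b, d)) ⋆ d) ⋆ h(b, d)) ⋆ h(d ⋆ ((b ⋆ b) ⋆ b), f(g(d), b ⋆ d, b ⋆ d))), d ⋆ h(g(d ⋆ b), b ⋆ g(d) ⋆ (d ⋆ f(d ⋆ b, b ⋆ d, d))))  →  h(g(g(b ⋆ d ⋆ h(b, d)) ⋆ h(b ⋆ d, f(g(d), b ⋆ d, b ⋆ d))), d ⋆ h(g(b ⋆ d), b ⋆ d ⋆ f(b ⋆ d, b ⋆ d, d) ⋆ g(d)))
Order the arguments:  b ⋆ d ⋆ h(g(g(b ⋆ d ⋆ h(b, d)) ⋆ h(b ⋆ d, f(g(d), b ⋆ d, b ⋆ d))), d ⋆ h(g(b ⋆ d), b ⋆ d ⋆ f(b ⋆ d, b ⋆ d, d) ⋆ g(d)))

Answer: b ⋆ d ⋆ h(g(g(b ⋆ d ⋆ h(b, d)) ⋆ h(b ⋆ d, f(g(d), b ⋆ d, b ⋆ d))), d ⋆ h(g(b ⋆ d), b ⋆ d ⋆ f(b ⋆ d, b ⋆ d, d) ⋆ g(d)))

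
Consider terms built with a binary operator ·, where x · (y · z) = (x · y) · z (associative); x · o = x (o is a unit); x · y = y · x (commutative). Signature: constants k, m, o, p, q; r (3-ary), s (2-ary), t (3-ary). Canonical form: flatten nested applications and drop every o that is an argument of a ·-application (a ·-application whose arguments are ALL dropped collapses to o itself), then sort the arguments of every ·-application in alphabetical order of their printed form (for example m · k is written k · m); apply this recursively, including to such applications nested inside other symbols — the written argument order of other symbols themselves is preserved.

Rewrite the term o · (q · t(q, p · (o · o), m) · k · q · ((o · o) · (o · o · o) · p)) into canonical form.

Flatten:  o · q · t(q, p · (o · o), m) · k · q · o · o · o · o · o · p
Simplify inside:  t(q, p · (o · o), m)  →  t(q, p, m)
Drop the unit:  drop o (×6)
Sort:  k · p · q · q · t(q, p, m)

Answer: k · p · q · q · t(q, p, m)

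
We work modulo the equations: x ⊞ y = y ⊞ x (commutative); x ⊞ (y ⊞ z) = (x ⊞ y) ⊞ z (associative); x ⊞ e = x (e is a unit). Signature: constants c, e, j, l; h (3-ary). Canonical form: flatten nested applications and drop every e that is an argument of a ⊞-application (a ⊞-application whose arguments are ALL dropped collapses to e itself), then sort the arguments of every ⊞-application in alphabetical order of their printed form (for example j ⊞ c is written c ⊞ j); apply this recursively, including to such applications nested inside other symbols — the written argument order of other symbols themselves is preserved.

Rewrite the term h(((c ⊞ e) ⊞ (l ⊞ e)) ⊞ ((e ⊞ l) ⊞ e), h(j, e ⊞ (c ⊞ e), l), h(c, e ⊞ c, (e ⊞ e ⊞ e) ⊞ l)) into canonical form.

Answer: h(c ⊞ l ⊞ l, h(j, c, l), h(c, c, l))

Derivation:
Work inside:  ((c ⊞ e) ⊞ (l ⊞ e)) ⊞ ((e ⊞ l) ⊞ e)
Flatten:  c ⊞ e ⊞ l ⊞ e ⊞ e ⊞ l ⊞ e
Units out:  drop e (×4)
Order the arguments:  c ⊞ l ⊞ l
Rebuild:  h(c ⊞ l ⊞ l, h(j, c, l), h(c, c, l))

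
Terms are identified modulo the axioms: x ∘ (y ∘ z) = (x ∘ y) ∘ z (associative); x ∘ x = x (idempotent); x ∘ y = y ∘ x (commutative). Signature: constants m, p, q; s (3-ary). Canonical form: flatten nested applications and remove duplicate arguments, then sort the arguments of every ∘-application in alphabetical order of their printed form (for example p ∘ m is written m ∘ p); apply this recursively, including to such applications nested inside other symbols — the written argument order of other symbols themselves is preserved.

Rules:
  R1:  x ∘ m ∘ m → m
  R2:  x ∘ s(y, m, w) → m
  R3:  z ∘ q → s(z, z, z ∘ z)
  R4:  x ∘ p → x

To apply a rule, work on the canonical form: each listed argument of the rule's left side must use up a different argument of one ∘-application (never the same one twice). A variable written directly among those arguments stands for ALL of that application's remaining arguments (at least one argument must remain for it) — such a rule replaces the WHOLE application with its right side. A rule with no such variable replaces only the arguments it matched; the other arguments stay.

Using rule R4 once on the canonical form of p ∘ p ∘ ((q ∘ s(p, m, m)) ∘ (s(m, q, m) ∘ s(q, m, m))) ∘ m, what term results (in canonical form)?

Answer: m ∘ q ∘ s(m, q, m) ∘ s(p, m, m) ∘ s(q, m, m)

Derivation:
Canonical form:  m ∘ p ∘ q ∘ s(m, q, m) ∘ s(p, m, m) ∘ s(q, m, m)
R4 matches:  uses p;  x := m ∘ q ∘ s(m, q, m) ∘ s(p, m, m) ∘ s(q, m, m)
Every leftover argument binds to the variable; the entire application is replaced.
Result:  m ∘ q ∘ s(m, q, m) ∘ s(p, m, m) ∘ s(q, m, m)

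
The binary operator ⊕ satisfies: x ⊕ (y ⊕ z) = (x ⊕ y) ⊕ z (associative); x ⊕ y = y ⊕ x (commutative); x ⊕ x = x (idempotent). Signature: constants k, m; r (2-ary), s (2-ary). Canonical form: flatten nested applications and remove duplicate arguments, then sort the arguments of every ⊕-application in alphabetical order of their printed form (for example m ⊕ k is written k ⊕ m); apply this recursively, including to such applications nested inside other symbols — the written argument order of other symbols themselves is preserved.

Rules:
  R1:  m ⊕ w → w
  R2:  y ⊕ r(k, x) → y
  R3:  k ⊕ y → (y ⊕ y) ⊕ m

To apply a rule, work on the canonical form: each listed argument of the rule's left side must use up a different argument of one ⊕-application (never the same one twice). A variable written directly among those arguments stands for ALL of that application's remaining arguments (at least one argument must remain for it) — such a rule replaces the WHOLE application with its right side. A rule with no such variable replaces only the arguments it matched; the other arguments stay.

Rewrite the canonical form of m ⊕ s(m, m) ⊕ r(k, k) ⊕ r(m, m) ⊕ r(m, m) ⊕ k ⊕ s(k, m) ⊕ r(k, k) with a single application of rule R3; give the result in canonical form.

Canonical form:  k ⊕ m ⊕ r(k, k) ⊕ r(m, m) ⊕ s(k, m) ⊕ s(m, m)
Apply R3:  consuming k;  y := m ⊕ r(k, k) ⊕ r(m, m) ⊕ s(k, m) ⊕ s(m, m)
Every leftover argument binds to the variable; the entire application is replaced.
Giving:  m ⊕ r(k, k) ⊕ r(m, m) ⊕ s(k, m) ⊕ s(m, m)

Answer: m ⊕ r(k, k) ⊕ r(m, m) ⊕ s(k, m) ⊕ s(m, m)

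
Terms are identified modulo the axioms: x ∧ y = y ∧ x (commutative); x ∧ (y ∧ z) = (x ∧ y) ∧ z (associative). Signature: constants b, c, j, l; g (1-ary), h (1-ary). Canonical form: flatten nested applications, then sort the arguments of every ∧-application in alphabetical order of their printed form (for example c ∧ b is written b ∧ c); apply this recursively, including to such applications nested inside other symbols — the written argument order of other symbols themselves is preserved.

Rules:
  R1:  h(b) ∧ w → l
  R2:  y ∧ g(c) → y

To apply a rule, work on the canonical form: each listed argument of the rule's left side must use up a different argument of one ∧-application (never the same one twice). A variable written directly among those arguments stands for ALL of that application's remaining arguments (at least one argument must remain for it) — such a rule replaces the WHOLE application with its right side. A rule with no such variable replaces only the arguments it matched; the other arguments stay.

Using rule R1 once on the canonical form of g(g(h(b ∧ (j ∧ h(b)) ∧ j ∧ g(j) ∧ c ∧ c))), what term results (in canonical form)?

Answer: g(g(h(l)))

Derivation:
Canonical form:  g(g(h(b ∧ c ∧ c ∧ g(j) ∧ h(b) ∧ j ∧ j)))
Apply R1:  consuming h(b);  w := b ∧ c ∧ c ∧ g(j) ∧ j ∧ j
The extension variable absorbs all remaining arguments, so the whole application is rewritten.
New term:  g(g(h(l)))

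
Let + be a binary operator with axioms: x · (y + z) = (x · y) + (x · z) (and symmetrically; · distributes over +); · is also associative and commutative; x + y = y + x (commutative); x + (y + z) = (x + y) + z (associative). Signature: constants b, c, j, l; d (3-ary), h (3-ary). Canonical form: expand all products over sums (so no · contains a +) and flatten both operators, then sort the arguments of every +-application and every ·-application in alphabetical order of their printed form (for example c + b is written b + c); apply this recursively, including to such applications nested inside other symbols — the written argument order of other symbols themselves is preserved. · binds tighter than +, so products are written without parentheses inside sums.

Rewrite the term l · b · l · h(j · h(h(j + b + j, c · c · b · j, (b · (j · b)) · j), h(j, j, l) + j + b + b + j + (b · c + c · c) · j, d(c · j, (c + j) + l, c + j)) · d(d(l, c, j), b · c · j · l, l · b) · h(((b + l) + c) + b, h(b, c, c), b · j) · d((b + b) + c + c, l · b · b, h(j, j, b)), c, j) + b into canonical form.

Answer: b + b · h(d(b + b + c + c, b · b · l, h(j, j, b)) · d(d(l, c, j), b · c · j · l, b · l) · h(b + b + c + l, h(b, c, c), b · j) · h(h(b + j + j, b · c · c · j, b · b · j · j), b + b + b · c · j + c · c · j + h(j, j, l) + j + j, d(c · j, c + j + l, c + j)) · j, c, j) · l · l

Derivation:
Expand:  b · h(d(b + b + c + c, b · b · l, h(j, j, b)) · d(d(l, c, j), b · c · j · l, b · l) · h(b + b + c + l, h(b, c, c), b · j) · h(h(b + j + j, b · c · c · j, b · b · j · j), b + b + b · c · j + c · c · j + h(j, j, l) + j + j, d(c · j, c + j + l, c + j)) · j, c, j) · l · l + b
Order the arguments:  b + b · h(d(b + b + c + c, b · b · l, h(j, j, b)) · d(d(l, c, j), b · c · j · l, b · l) · h(b + b + c + l, h(b, c, c), b · j) · h(h(b + j + j, b · c · c · j, b · b · j · j), b + b + b · c · j + c · c · j + h(j, j, l) + j + j, d(c · j, c + j + l, c + j)) · j, c, j) · l · l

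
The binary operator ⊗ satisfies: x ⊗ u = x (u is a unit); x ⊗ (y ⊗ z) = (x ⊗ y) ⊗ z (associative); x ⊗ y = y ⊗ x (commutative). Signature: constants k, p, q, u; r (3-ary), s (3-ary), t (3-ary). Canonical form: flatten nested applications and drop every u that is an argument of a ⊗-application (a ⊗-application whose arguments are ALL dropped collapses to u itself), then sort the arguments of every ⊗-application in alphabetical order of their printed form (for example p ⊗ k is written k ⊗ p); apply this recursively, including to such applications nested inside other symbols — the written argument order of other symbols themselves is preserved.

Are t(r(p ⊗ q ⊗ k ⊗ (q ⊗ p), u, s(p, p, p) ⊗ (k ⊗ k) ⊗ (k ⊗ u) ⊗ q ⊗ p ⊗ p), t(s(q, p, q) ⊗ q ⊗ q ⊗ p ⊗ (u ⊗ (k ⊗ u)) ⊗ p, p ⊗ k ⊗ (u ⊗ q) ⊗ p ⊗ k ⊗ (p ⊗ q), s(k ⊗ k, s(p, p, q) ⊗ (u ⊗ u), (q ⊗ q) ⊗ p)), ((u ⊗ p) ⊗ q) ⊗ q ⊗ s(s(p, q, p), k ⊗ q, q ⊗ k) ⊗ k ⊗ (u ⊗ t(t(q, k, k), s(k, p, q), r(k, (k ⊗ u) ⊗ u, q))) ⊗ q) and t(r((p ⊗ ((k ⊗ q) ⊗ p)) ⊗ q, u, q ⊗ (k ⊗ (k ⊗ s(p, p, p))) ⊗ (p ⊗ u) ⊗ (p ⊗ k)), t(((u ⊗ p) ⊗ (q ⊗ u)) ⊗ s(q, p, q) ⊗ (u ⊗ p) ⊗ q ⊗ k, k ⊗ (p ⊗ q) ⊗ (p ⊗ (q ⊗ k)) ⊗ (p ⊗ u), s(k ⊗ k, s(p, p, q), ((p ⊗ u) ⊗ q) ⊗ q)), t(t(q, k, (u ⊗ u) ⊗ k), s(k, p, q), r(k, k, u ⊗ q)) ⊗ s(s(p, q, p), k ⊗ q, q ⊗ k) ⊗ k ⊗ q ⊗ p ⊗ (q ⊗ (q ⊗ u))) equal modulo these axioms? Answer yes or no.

Left:  t(r(p ⊗ q ⊗ k ⊗ (q ⊗ p), u, s(p, p, p) ⊗ (k ⊗ k) ⊗ (k ⊗ u) ⊗ q ⊗ p ⊗ p), t(s(q, p, q) ⊗ q ⊗ q ⊗ p ⊗ (u ⊗ (k ⊗ u)) ⊗ p, p ⊗ k ⊗ (u ⊗ q) ⊗ p ⊗ k ⊗ (p ⊗ q), s(k ⊗ k, s(p, p, q) ⊗ (u ⊗ u), (q ⊗ q) ⊗ p)), ((u ⊗ p) ⊗ q) ⊗ q ⊗ s(s(p, q, p), k ⊗ q, q ⊗ k) ⊗ k ⊗ (u ⊗ t(t(q, k, k), s(k, p, q), r(k, (k ⊗ u) ⊗ u, q))) ⊗ q)
  Descend into:  ((u ⊗ p) ⊗ q) ⊗ q ⊗ s(s(p, q, p), k ⊗ q, q ⊗ k) ⊗ k ⊗ (u ⊗ t(t(q, k, k), s(k, p, q), r(k, (k ⊗ u) ⊗ u, q))) ⊗ q
  Un-nest:  u ⊗ p ⊗ q ⊗ q ⊗ s(s(p, q, p), k ⊗ q, q ⊗ k) ⊗ k ⊗ u ⊗ t(t(q, k, k), s(k, p, q), r(k, (k ⊗ u) ⊗ u, q)) ⊗ q
  Canonicalize subterm:  s(s(p, q, p), k ⊗ q, q ⊗ k)  →  s(s(p, q, p), k ⊗ q, k ⊗ q)
  Simplify inside:  t(t(q, k, k), s(k, p, q), r(k, (k ⊗ u) ⊗ u, q))  →  t(t(q, k, k), s(k, p, q), r(k, k, q))
  Unit:  drop u (×2)
  Sort:  k ⊗ p ⊗ q ⊗ q ⊗ q ⊗ s(s(p, q, p), k ⊗ q, k ⊗ q) ⊗ t(t(q, k, k), s(k, p, q), r(k, k, q))
  Put back:  t(r(k ⊗ p ⊗ p ⊗ q ⊗ q, u, k ⊗ k ⊗ k ⊗ p ⊗ p ⊗ q ⊗ s(p, p, p)), t(k ⊗ p ⊗ p ⊗ q ⊗ q ⊗ s(q, p, q), k ⊗ k ⊗ p ⊗ p ⊗ p ⊗ q ⊗ q, s(k ⊗ k, s(p, p, q), p ⊗ q ⊗ q)), k ⊗ p ⊗ q ⊗ q ⊗ q ⊗ s(s(p, q, p), k ⊗ q, k ⊗ q) ⊗ t(t(q, k, k), s(k, p, q), r(k, k, q)))
Right:  t(r((p ⊗ ((k ⊗ q) ⊗ p)) ⊗ q, u, q ⊗ (k ⊗ (k ⊗ s(p, p, p))) ⊗ (p ⊗ u) ⊗ (p ⊗ k)), t(((u ⊗ p) ⊗ (q ⊗ u)) ⊗ s(q, p, q) ⊗ (u ⊗ p) ⊗ q ⊗ k, k ⊗ (p ⊗ q) ⊗ (p ⊗ (q ⊗ k)) ⊗ (p ⊗ u), s(k ⊗ k, s(p, p, q), ((p ⊗ u) ⊗ q) ⊗ q)), t(t(q, k, (u ⊗ u) ⊗ k), s(k, p, q), r(k, k, u ⊗ q)) ⊗ s(s(p, q, p), k ⊗ q, q ⊗ k) ⊗ k ⊗ q ⊗ p ⊗ (q ⊗ (q ⊗ u)))
  Descend into:  t(t(q, k, (u ⊗ u) ⊗ k), s(k, p, q), r(k, k, u ⊗ q)) ⊗ s(s(p, q, p), k ⊗ q, q ⊗ k) ⊗ k ⊗ q ⊗ p ⊗ (q ⊗ (q ⊗ u))
  Flatten:  t(t(q, k, (u ⊗ u) ⊗ k), s(k, p, q), r(k, k, u ⊗ q)) ⊗ s(s(p, q, p), k ⊗ q, q ⊗ k) ⊗ k ⊗ q ⊗ p ⊗ q ⊗ q ⊗ u
  Inside:  t(t(q, k, (u ⊗ u) ⊗ k), s(k, p, q), r(k, k, u ⊗ q))  →  t(t(q, k, k), s(k, p, q), r(k, k, q))
  Inside:  s(s(p, q, p), k ⊗ q, q ⊗ k)  →  s(s(p, q, p), k ⊗ q, k ⊗ q)
  Units out:  drop u
  Order the arguments:  k ⊗ p ⊗ q ⊗ q ⊗ q ⊗ s(s(p, q, p), k ⊗ q, k ⊗ q) ⊗ t(t(q, k, k), s(k, p, q), r(k, k, q))
  Rebuild:  t(r(k ⊗ p ⊗ p ⊗ q ⊗ q, u, k ⊗ k ⊗ k ⊗ p ⊗ p ⊗ q ⊗ s(p, p, p)), t(k ⊗ p ⊗ p ⊗ q ⊗ q ⊗ s(q, p, q), k ⊗ k ⊗ p ⊗ p ⊗ p ⊗ q ⊗ q, s(k ⊗ k, s(p, p, q), p ⊗ q ⊗ q)), k ⊗ p ⊗ q ⊗ q ⊗ q ⊗ s(s(p, q, p), k ⊗ q, k ⊗ q) ⊗ t(t(q, k, k), s(k, p, q), r(k, k, q)))

Answer: yes — both canonical forms are t(r(k ⊗ p ⊗ p ⊗ q ⊗ q, u, k ⊗ k ⊗ k ⊗ p ⊗ p ⊗ q ⊗ s(p, p, p)), t(k ⊗ p ⊗ p ⊗ q ⊗ q ⊗ s(q, p, q), k ⊗ k ⊗ p ⊗ p ⊗ p ⊗ q ⊗ q, s(k ⊗ k, s(p, p, q), p ⊗ q ⊗ q)), k ⊗ p ⊗ q ⊗ q ⊗ q ⊗ s(s(p, q, p), k ⊗ q, k ⊗ q) ⊗ t(t(q, k, k), s(k, p, q), r(k, k, q)))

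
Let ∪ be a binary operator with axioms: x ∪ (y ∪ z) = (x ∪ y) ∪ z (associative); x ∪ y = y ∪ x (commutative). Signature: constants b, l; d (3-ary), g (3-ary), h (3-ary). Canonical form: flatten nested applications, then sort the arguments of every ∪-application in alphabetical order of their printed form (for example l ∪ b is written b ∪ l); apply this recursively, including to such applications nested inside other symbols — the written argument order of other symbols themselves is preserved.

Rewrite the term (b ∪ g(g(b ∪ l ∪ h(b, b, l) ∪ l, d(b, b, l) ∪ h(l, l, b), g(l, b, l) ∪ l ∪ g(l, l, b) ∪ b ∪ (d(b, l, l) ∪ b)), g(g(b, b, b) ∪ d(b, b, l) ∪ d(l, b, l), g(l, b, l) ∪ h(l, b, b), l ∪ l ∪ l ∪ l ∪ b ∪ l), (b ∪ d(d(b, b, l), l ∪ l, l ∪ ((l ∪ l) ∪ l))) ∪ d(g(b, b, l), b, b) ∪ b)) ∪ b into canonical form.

Answer: b ∪ b ∪ g(g(b ∪ h(b, b, l) ∪ l ∪ l, d(b, b, l) ∪ h(l, l, b), b ∪ b ∪ d(b, l, l) ∪ g(l, b, l) ∪ g(l, l, b) ∪ l), g(d(b, b, l) ∪ d(l, b, l) ∪ g(b, b, b), g(l, b, l) ∪ h(l, b, b), b ∪ l ∪ l ∪ l ∪ l ∪ l), b ∪ b ∪ d(d(b, b, l), l ∪ l, l ∪ l ∪ l ∪ l) ∪ d(g(b, b, l), b, b))

Derivation:
Merge nested applications:  b ∪ g(g(b ∪ l ∪ h(b, b, l) ∪ l, d(b, b, l) ∪ h(l, l, b), g(l, b, l) ∪ l ∪ g(l, l, b) ∪ b ∪ (d(b, l, l) ∪ b)), g(g(b, b, b) ∪ d(b, b, l) ∪ d(l, b, l), g(l, b, l) ∪ h(l, b, b), l ∪ l ∪ l ∪ l ∪ b ∪ l), (b ∪ d(d(b, b, l), l ∪ l, l ∪ ((l ∪ l) ∪ l))) ∪ d(g(b, b, l), b, b) ∪ b) ∪ b
Canonicalize subterm:  g(g(b ∪ l ∪ h(b, b, l) ∪ l, d(b, b, l) ∪ h(l, l, b), g(l, b, l) ∪ l ∪ g(l, l, b) ∪ b ∪ (d(b, l, l) ∪ b)), g(g(b, b, b) ∪ d(b, b, l) ∪ d(l, b, l), g(l, b, l) ∪ h(l, b, b), l ∪ l ∪ l ∪ l ∪ b ∪ l), (b ∪ d(d(b, b, l), l ∪ l, l ∪ ((l ∪ l) ∪ l))) ∪ d(g(b, b, l), b, b) ∪ b)  →  g(g(b ∪ h(b, b, l) ∪ l ∪ l, d(b, b, l) ∪ h(l, l, b), b ∪ b ∪ d(b, l, l) ∪ g(l, b, l) ∪ g(l, l, b) ∪ l), g(d(b, b, l) ∪ d(l, b, l) ∪ g(b, b, b), g(l, b, l) ∪ h(l, b, b), b ∪ l ∪ l ∪ l ∪ l ∪ l), b ∪ b ∪ d(d(b, b, l), l ∪ l, l ∪ l ∪ l ∪ l) ∪ d(g(b, b, l), b, b))
Order the arguments:  b ∪ b ∪ g(g(b ∪ h(b, b, l) ∪ l ∪ l, d(b, b, l) ∪ h(l, l, b), b ∪ b ∪ d(b, l, l) ∪ g(l, b, l) ∪ g(l, l, b) ∪ l), g(d(b, b, l) ∪ d(l, b, l) ∪ g(b, b, b), g(l, b, l) ∪ h(l, b, b), b ∪ l ∪ l ∪ l ∪ l ∪ l), b ∪ b ∪ d(d(b, b, l), l ∪ l, l ∪ l ∪ l ∪ l) ∪ d(g(b, b, l), b, b))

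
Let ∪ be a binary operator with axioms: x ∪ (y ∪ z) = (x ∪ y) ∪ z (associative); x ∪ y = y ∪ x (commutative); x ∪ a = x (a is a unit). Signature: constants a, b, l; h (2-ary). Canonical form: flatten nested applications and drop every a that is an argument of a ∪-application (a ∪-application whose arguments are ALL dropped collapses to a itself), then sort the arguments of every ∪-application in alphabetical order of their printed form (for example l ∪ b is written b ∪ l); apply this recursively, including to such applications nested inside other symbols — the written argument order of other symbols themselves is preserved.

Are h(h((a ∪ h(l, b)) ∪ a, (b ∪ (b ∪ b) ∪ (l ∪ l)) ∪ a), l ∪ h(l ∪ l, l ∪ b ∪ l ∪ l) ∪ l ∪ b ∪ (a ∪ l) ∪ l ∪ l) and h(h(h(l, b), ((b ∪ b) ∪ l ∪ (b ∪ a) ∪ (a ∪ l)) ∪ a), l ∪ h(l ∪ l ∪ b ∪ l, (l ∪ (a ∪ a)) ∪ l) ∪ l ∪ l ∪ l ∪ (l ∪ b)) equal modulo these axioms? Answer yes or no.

Left:  h(h((a ∪ h(l, b)) ∪ a, (b ∪ (b ∪ b) ∪ (l ∪ l)) ∪ a), l ∪ h(l ∪ l, l ∪ b ∪ l ∪ l) ∪ l ∪ b ∪ (a ∪ l) ∪ l ∪ l)
  Focus inside:  l ∪ h(l ∪ l, l ∪ b ∪ l ∪ l) ∪ l ∪ b ∪ (a ∪ l) ∪ l ∪ l
  Merge nested applications:  l ∪ h(l ∪ l, l ∪ b ∪ l ∪ l) ∪ l ∪ b ∪ a ∪ l ∪ l ∪ l
  Canonicalize subterm:  h(l ∪ l, l ∪ b ∪ l ∪ l)  →  h(l ∪ l, b ∪ l ∪ l ∪ l)
  Unit:  drop a
  Sort arguments:  b ∪ h(l ∪ l, b ∪ l ∪ l ∪ l) ∪ l ∪ l ∪ l ∪ l ∪ l
  Put back:  h(h(h(l, b), b ∪ b ∪ b ∪ l ∪ l), b ∪ h(l ∪ l, b ∪ l ∪ l ∪ l) ∪ l ∪ l ∪ l ∪ l ∪ l)
Right:  h(h(h(l, b), ((b ∪ b) ∪ l ∪ (b ∪ a) ∪ (a ∪ l)) ∪ a), l ∪ h(l ∪ l ∪ b ∪ l, (l ∪ (a ∪ a)) ∪ l) ∪ l ∪ l ∪ l ∪ (l ∪ b))
  Descend into:  l ∪ h(l ∪ l ∪ b ∪ l, (l ∪ (a ∪ a)) ∪ l) ∪ l ∪ l ∪ l ∪ (l ∪ b)
  Merge nested applications:  l ∪ h(l ∪ l ∪ b ∪ l, (l ∪ (a ∪ a)) ∪ l) ∪ l ∪ l ∪ l ∪ l ∪ b
  Simplify inside:  h(l ∪ l ∪ b ∪ l, (l ∪ (a ∪ a)) ∪ l)  →  h(b ∪ l ∪ l ∪ l, l ∪ l)
  Sort arguments:  b ∪ h(b ∪ l ∪ l ∪ l, l ∪ l) ∪ l ∪ l ∪ l ∪ l ∪ l
  Rebuild:  h(h(h(l, b), b ∪ b ∪ b ∪ l ∪ l), b ∪ h(b ∪ l ∪ l ∪ l, l ∪ l) ∪ l ∪ l ∪ l ∪ l ∪ l)

Answer: no — h(h(h(l, b), b ∪ b ∪ b ∪ l ∪ l), b ∪ h(l ∪ l, b ∪ l ∪ l ∪ l) ∪ l ∪ l ∪ l ∪ l ∪ l) vs h(h(h(l, b), b ∪ b ∪ b ∪ l ∪ l), b ∪ h(b ∪ l ∪ l ∪ l, l ∪ l) ∪ l ∪ l ∪ l ∪ l ∪ l)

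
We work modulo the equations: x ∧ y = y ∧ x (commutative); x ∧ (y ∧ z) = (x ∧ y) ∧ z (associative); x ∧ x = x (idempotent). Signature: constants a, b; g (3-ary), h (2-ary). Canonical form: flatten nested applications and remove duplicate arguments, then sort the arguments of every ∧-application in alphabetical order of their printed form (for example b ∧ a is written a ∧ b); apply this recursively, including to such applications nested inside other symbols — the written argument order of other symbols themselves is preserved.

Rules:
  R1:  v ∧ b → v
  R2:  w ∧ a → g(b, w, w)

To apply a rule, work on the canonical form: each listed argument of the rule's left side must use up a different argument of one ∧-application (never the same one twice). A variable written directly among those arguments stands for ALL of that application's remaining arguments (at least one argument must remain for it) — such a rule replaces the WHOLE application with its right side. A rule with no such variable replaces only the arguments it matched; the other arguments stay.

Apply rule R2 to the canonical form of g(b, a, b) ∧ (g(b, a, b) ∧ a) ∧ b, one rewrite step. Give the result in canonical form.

Answer: g(b, b ∧ g(b, a, b), b ∧ g(b, a, b))

Derivation:
Canonical form:  a ∧ b ∧ g(b, a, b)
R2 matches:  uses a;  w := b ∧ g(b, a, b)
The variable takes the whole remainder — replace the entire application.
Giving:  g(b, b ∧ g(b, a, b), b ∧ g(b, a, b))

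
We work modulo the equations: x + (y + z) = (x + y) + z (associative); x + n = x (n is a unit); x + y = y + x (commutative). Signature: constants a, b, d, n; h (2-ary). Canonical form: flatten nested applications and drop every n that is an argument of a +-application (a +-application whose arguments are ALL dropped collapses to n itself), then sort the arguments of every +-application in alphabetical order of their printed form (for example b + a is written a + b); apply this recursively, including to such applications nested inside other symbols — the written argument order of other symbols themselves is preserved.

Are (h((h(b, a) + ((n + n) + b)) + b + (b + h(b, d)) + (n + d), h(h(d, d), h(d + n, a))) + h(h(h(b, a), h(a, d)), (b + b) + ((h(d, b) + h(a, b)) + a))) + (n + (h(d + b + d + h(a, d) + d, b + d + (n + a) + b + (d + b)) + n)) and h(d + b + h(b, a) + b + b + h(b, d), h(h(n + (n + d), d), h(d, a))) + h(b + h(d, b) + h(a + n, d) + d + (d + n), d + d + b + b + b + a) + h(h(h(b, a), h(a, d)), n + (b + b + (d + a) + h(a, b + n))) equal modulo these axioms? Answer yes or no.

Left:  (h((h(b, a) + ((n + n) + b)) + b + (b + h(b, d)) + (n + d), h(h(d, d), h(d + n, a))) + h(h(h(b, a), h(a, d)), (b + b) + ((h(d, b) + h(a, b)) + a))) + (n + (h(d + b + d + h(a, d) + d, b + d + (n + a) + b + (d + b)) + n))
  Un-nest:  h((h(b, a) + ((n + n) + b)) + b + (b + h(b, d)) + (n + d), h(h(d, d), h(d + n, a))) + h(h(h(b, a), h(a, d)), (b + b) + ((h(d, b) + h(a, b)) + a)) + n + h(d + b + d + h(a, d) + d, b + d + (n + a) + b + (d + b)) + n
  Canonicalize subterm:  h((h(b, a) + ((n + n) + b)) + b + (b + h(b, d)) + (n + d), h(h(d, d), h(d + n, a)))  →  h(b + b + b + d + h(b, a) + h(b, d), h(h(d, d), h(d, a)))
  Inside:  h(h(h(b, a), h(a, d)), (b + b) + ((h(d, b) + h(a, b)) + a))  →  h(h(h(b, a), h(a, d)), a + b + b + h(a, b) + h(d, b))
  Canonicalize subterm:  h(d + b + d + h(a, d) + d, b + d + (n + a) + b + (d + b))  →  h(b + d + d + d + h(a, d), a + b + b + b + d + d)
  Drop the unit:  drop n (×2)
  Sort:  h(b + b + b + d + h(b, a) + h(b, d), h(h(d, d), h(d, a))) + h(b + d + d + d + h(a, d), a + b + b + b + d + d) + h(h(h(b, a), h(a, d)), a + b + b + h(a, b) + h(d, b))
Right:  h(d + b + h(b, a) + b + b + h(b, d), h(h(n + (n + d), d), h(d, a))) + h(b + h(d, b) + h(a + n, d) + d + (d + n), d + d + b + b + b + a) + h(h(h(b, a), h(a, d)), n + (b + b + (d + a) + h(a, b + n)))
  Inside:  h(d + b + h(b, a) + b + b + h(b, d), h(h(n + (n + d), d), h(d, a)))  →  h(b + b + b + d + h(b, a) + h(b, d), h(h(d, d), h(d, a)))
  Simplify inside:  h(b + h(d, b) + h(a + n, d) + d + (d + n), d + d + b + b + b + a)  →  h(b + d + d + h(a, d) + h(d, b), a + b + b + b + d + d)
  Canonicalize subterm:  h(h(h(b, a), h(a, d)), n + (b + b + (d + a) + h(a, b + n)))  →  h(h(h(b, a), h(a, d)), a + b + b + d + h(a, b))
  Order the arguments:  h(b + b + b + d + h(b, a) + h(b, d), h(h(d, d), h(d, a))) + h(b + d + d + h(a, d) + h(d, b), a + b + b + b + d + d) + h(h(h(b, a), h(a, d)), a + b + b + d + h(a, b))

Answer: no — h(b + b + b + d + h(b, a) + h(b, d), h(h(d, d), h(d, a))) + h(b + d + d + d + h(a, d), a + b + b + b + d + d) + h(h(h(b, a), h(a, d)), a + b + b + h(a, b) + h(d, b)) vs h(b + b + b + d + h(b, a) + h(b, d), h(h(d, d), h(d, a))) + h(b + d + d + h(a, d) + h(d, b), a + b + b + b + d + d) + h(h(h(b, a), h(a, d)), a + b + b + d + h(a, b))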